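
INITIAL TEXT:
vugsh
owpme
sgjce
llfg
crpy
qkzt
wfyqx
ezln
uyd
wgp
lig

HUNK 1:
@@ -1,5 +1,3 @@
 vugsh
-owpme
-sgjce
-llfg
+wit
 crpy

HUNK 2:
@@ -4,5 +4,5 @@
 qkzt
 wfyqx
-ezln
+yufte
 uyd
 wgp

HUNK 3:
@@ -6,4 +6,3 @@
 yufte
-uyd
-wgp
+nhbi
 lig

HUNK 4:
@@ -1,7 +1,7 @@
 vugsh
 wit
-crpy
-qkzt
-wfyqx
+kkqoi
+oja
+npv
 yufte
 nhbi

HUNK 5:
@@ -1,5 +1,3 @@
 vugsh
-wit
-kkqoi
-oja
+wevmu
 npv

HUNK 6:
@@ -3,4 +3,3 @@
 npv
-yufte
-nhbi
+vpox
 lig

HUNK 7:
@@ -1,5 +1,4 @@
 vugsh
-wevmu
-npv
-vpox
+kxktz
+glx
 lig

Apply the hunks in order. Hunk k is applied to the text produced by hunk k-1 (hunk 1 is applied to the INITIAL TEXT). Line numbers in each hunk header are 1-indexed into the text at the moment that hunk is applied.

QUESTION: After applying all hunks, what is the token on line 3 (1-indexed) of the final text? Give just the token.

Answer: glx

Derivation:
Hunk 1: at line 1 remove [owpme,sgjce,llfg] add [wit] -> 9 lines: vugsh wit crpy qkzt wfyqx ezln uyd wgp lig
Hunk 2: at line 4 remove [ezln] add [yufte] -> 9 lines: vugsh wit crpy qkzt wfyqx yufte uyd wgp lig
Hunk 3: at line 6 remove [uyd,wgp] add [nhbi] -> 8 lines: vugsh wit crpy qkzt wfyqx yufte nhbi lig
Hunk 4: at line 1 remove [crpy,qkzt,wfyqx] add [kkqoi,oja,npv] -> 8 lines: vugsh wit kkqoi oja npv yufte nhbi lig
Hunk 5: at line 1 remove [wit,kkqoi,oja] add [wevmu] -> 6 lines: vugsh wevmu npv yufte nhbi lig
Hunk 6: at line 3 remove [yufte,nhbi] add [vpox] -> 5 lines: vugsh wevmu npv vpox lig
Hunk 7: at line 1 remove [wevmu,npv,vpox] add [kxktz,glx] -> 4 lines: vugsh kxktz glx lig
Final line 3: glx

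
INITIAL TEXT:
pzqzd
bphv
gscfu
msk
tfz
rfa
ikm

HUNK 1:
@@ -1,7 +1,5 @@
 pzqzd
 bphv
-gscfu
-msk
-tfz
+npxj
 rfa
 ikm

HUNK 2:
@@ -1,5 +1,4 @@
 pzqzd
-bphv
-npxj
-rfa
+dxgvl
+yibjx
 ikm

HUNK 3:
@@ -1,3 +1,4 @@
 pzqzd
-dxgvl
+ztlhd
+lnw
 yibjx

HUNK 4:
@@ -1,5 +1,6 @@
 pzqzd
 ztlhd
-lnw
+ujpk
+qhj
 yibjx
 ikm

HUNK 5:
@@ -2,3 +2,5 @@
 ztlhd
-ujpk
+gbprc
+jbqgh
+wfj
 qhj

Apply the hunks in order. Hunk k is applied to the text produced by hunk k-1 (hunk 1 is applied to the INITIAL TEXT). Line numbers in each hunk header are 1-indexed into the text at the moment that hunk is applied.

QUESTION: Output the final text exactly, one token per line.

Answer: pzqzd
ztlhd
gbprc
jbqgh
wfj
qhj
yibjx
ikm

Derivation:
Hunk 1: at line 1 remove [gscfu,msk,tfz] add [npxj] -> 5 lines: pzqzd bphv npxj rfa ikm
Hunk 2: at line 1 remove [bphv,npxj,rfa] add [dxgvl,yibjx] -> 4 lines: pzqzd dxgvl yibjx ikm
Hunk 3: at line 1 remove [dxgvl] add [ztlhd,lnw] -> 5 lines: pzqzd ztlhd lnw yibjx ikm
Hunk 4: at line 1 remove [lnw] add [ujpk,qhj] -> 6 lines: pzqzd ztlhd ujpk qhj yibjx ikm
Hunk 5: at line 2 remove [ujpk] add [gbprc,jbqgh,wfj] -> 8 lines: pzqzd ztlhd gbprc jbqgh wfj qhj yibjx ikm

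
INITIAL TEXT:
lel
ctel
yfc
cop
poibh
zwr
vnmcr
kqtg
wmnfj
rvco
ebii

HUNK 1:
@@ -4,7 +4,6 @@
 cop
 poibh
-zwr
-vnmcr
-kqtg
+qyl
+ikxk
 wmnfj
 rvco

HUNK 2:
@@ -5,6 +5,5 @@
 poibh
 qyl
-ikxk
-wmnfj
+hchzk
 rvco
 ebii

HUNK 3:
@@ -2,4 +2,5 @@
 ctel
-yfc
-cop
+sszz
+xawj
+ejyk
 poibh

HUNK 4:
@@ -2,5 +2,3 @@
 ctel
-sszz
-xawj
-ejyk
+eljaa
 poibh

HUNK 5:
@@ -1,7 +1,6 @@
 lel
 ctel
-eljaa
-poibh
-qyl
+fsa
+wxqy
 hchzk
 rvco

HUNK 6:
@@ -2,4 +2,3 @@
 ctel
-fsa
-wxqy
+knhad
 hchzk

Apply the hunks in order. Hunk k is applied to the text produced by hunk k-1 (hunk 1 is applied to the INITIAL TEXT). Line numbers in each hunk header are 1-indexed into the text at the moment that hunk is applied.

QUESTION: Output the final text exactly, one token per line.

Answer: lel
ctel
knhad
hchzk
rvco
ebii

Derivation:
Hunk 1: at line 4 remove [zwr,vnmcr,kqtg] add [qyl,ikxk] -> 10 lines: lel ctel yfc cop poibh qyl ikxk wmnfj rvco ebii
Hunk 2: at line 5 remove [ikxk,wmnfj] add [hchzk] -> 9 lines: lel ctel yfc cop poibh qyl hchzk rvco ebii
Hunk 3: at line 2 remove [yfc,cop] add [sszz,xawj,ejyk] -> 10 lines: lel ctel sszz xawj ejyk poibh qyl hchzk rvco ebii
Hunk 4: at line 2 remove [sszz,xawj,ejyk] add [eljaa] -> 8 lines: lel ctel eljaa poibh qyl hchzk rvco ebii
Hunk 5: at line 1 remove [eljaa,poibh,qyl] add [fsa,wxqy] -> 7 lines: lel ctel fsa wxqy hchzk rvco ebii
Hunk 6: at line 2 remove [fsa,wxqy] add [knhad] -> 6 lines: lel ctel knhad hchzk rvco ebii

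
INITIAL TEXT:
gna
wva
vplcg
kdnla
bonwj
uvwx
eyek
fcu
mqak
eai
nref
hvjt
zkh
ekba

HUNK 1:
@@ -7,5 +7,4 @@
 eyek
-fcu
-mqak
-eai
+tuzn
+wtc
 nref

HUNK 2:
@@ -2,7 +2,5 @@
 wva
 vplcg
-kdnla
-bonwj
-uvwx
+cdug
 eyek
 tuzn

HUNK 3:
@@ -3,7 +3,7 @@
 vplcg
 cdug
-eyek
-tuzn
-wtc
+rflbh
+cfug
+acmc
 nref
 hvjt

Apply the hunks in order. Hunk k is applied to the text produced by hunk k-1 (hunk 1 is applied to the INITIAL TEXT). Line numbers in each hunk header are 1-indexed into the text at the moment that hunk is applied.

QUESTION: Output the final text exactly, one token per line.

Hunk 1: at line 7 remove [fcu,mqak,eai] add [tuzn,wtc] -> 13 lines: gna wva vplcg kdnla bonwj uvwx eyek tuzn wtc nref hvjt zkh ekba
Hunk 2: at line 2 remove [kdnla,bonwj,uvwx] add [cdug] -> 11 lines: gna wva vplcg cdug eyek tuzn wtc nref hvjt zkh ekba
Hunk 3: at line 3 remove [eyek,tuzn,wtc] add [rflbh,cfug,acmc] -> 11 lines: gna wva vplcg cdug rflbh cfug acmc nref hvjt zkh ekba

Answer: gna
wva
vplcg
cdug
rflbh
cfug
acmc
nref
hvjt
zkh
ekba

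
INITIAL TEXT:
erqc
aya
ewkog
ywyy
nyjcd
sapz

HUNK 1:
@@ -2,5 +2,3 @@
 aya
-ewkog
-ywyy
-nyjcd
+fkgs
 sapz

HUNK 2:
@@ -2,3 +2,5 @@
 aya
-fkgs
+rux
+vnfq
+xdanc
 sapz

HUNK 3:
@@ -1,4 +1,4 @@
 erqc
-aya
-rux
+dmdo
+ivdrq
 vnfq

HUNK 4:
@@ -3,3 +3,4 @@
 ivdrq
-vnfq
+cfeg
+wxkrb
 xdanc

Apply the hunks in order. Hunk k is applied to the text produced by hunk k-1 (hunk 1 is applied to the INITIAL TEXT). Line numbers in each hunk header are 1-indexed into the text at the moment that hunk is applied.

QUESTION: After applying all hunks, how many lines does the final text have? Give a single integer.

Answer: 7

Derivation:
Hunk 1: at line 2 remove [ewkog,ywyy,nyjcd] add [fkgs] -> 4 lines: erqc aya fkgs sapz
Hunk 2: at line 2 remove [fkgs] add [rux,vnfq,xdanc] -> 6 lines: erqc aya rux vnfq xdanc sapz
Hunk 3: at line 1 remove [aya,rux] add [dmdo,ivdrq] -> 6 lines: erqc dmdo ivdrq vnfq xdanc sapz
Hunk 4: at line 3 remove [vnfq] add [cfeg,wxkrb] -> 7 lines: erqc dmdo ivdrq cfeg wxkrb xdanc sapz
Final line count: 7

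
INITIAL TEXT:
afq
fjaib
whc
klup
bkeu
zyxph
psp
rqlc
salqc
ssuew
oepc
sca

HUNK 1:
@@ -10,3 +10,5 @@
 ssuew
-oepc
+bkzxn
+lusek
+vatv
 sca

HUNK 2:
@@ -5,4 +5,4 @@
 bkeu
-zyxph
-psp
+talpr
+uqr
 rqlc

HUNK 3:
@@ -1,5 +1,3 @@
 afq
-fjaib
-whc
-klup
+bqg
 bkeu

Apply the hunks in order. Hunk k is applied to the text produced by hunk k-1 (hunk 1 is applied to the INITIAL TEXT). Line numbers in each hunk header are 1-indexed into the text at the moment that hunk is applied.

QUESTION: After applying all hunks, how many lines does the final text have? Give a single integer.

Hunk 1: at line 10 remove [oepc] add [bkzxn,lusek,vatv] -> 14 lines: afq fjaib whc klup bkeu zyxph psp rqlc salqc ssuew bkzxn lusek vatv sca
Hunk 2: at line 5 remove [zyxph,psp] add [talpr,uqr] -> 14 lines: afq fjaib whc klup bkeu talpr uqr rqlc salqc ssuew bkzxn lusek vatv sca
Hunk 3: at line 1 remove [fjaib,whc,klup] add [bqg] -> 12 lines: afq bqg bkeu talpr uqr rqlc salqc ssuew bkzxn lusek vatv sca
Final line count: 12

Answer: 12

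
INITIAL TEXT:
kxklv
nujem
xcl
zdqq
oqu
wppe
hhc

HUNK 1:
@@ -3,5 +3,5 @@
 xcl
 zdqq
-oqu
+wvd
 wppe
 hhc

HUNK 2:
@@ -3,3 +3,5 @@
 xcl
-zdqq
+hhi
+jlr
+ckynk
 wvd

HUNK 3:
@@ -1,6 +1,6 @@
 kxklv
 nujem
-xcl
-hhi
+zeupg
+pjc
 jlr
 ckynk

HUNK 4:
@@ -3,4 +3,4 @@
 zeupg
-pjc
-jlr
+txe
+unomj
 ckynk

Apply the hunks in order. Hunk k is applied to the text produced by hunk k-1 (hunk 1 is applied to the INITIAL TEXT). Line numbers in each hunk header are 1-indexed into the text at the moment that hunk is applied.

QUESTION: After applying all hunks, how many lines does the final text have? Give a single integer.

Hunk 1: at line 3 remove [oqu] add [wvd] -> 7 lines: kxklv nujem xcl zdqq wvd wppe hhc
Hunk 2: at line 3 remove [zdqq] add [hhi,jlr,ckynk] -> 9 lines: kxklv nujem xcl hhi jlr ckynk wvd wppe hhc
Hunk 3: at line 1 remove [xcl,hhi] add [zeupg,pjc] -> 9 lines: kxklv nujem zeupg pjc jlr ckynk wvd wppe hhc
Hunk 4: at line 3 remove [pjc,jlr] add [txe,unomj] -> 9 lines: kxklv nujem zeupg txe unomj ckynk wvd wppe hhc
Final line count: 9

Answer: 9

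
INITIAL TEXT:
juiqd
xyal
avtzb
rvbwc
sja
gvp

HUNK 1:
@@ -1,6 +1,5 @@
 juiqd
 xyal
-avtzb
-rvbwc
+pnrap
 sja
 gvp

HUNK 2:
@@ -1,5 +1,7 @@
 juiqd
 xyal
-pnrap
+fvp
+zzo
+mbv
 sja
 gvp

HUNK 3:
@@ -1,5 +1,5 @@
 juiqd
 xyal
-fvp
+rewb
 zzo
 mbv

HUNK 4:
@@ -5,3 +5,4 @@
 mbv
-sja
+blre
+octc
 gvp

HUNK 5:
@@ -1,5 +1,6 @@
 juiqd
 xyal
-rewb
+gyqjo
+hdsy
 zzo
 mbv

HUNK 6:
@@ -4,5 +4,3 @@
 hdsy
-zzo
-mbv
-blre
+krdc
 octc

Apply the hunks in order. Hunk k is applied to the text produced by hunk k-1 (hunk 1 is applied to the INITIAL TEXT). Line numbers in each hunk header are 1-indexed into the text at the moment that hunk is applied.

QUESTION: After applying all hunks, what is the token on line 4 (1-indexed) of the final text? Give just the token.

Hunk 1: at line 1 remove [avtzb,rvbwc] add [pnrap] -> 5 lines: juiqd xyal pnrap sja gvp
Hunk 2: at line 1 remove [pnrap] add [fvp,zzo,mbv] -> 7 lines: juiqd xyal fvp zzo mbv sja gvp
Hunk 3: at line 1 remove [fvp] add [rewb] -> 7 lines: juiqd xyal rewb zzo mbv sja gvp
Hunk 4: at line 5 remove [sja] add [blre,octc] -> 8 lines: juiqd xyal rewb zzo mbv blre octc gvp
Hunk 5: at line 1 remove [rewb] add [gyqjo,hdsy] -> 9 lines: juiqd xyal gyqjo hdsy zzo mbv blre octc gvp
Hunk 6: at line 4 remove [zzo,mbv,blre] add [krdc] -> 7 lines: juiqd xyal gyqjo hdsy krdc octc gvp
Final line 4: hdsy

Answer: hdsy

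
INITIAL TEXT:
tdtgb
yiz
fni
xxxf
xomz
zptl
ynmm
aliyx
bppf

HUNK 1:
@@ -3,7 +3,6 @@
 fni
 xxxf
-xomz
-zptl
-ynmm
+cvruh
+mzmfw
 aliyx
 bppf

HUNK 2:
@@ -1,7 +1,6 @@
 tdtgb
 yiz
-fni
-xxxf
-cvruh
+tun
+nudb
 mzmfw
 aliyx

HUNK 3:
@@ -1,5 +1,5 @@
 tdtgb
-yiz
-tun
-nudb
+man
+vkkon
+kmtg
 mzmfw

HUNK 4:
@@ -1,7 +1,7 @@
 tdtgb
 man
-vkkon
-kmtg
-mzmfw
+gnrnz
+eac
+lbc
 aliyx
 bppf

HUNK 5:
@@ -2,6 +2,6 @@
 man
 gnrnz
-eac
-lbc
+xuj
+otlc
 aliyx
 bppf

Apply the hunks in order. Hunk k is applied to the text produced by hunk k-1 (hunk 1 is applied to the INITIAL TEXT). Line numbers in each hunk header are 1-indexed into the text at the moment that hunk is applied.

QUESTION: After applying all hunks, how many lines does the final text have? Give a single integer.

Hunk 1: at line 3 remove [xomz,zptl,ynmm] add [cvruh,mzmfw] -> 8 lines: tdtgb yiz fni xxxf cvruh mzmfw aliyx bppf
Hunk 2: at line 1 remove [fni,xxxf,cvruh] add [tun,nudb] -> 7 lines: tdtgb yiz tun nudb mzmfw aliyx bppf
Hunk 3: at line 1 remove [yiz,tun,nudb] add [man,vkkon,kmtg] -> 7 lines: tdtgb man vkkon kmtg mzmfw aliyx bppf
Hunk 4: at line 1 remove [vkkon,kmtg,mzmfw] add [gnrnz,eac,lbc] -> 7 lines: tdtgb man gnrnz eac lbc aliyx bppf
Hunk 5: at line 2 remove [eac,lbc] add [xuj,otlc] -> 7 lines: tdtgb man gnrnz xuj otlc aliyx bppf
Final line count: 7

Answer: 7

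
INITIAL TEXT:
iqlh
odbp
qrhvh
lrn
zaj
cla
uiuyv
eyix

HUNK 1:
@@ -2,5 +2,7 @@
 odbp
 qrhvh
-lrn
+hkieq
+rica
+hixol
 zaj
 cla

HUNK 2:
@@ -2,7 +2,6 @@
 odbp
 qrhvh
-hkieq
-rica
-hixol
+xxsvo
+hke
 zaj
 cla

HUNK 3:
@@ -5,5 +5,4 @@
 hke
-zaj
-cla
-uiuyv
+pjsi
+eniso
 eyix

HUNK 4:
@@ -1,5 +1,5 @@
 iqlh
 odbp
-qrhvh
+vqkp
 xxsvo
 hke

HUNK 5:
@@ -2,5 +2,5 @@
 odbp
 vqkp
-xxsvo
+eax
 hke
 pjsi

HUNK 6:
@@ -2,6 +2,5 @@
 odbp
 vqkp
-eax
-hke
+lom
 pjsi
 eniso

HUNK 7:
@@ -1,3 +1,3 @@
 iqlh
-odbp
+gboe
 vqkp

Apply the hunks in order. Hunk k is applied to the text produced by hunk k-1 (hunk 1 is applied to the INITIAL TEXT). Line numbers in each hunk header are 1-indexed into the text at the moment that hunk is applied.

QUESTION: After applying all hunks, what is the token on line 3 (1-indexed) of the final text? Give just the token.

Hunk 1: at line 2 remove [lrn] add [hkieq,rica,hixol] -> 10 lines: iqlh odbp qrhvh hkieq rica hixol zaj cla uiuyv eyix
Hunk 2: at line 2 remove [hkieq,rica,hixol] add [xxsvo,hke] -> 9 lines: iqlh odbp qrhvh xxsvo hke zaj cla uiuyv eyix
Hunk 3: at line 5 remove [zaj,cla,uiuyv] add [pjsi,eniso] -> 8 lines: iqlh odbp qrhvh xxsvo hke pjsi eniso eyix
Hunk 4: at line 1 remove [qrhvh] add [vqkp] -> 8 lines: iqlh odbp vqkp xxsvo hke pjsi eniso eyix
Hunk 5: at line 2 remove [xxsvo] add [eax] -> 8 lines: iqlh odbp vqkp eax hke pjsi eniso eyix
Hunk 6: at line 2 remove [eax,hke] add [lom] -> 7 lines: iqlh odbp vqkp lom pjsi eniso eyix
Hunk 7: at line 1 remove [odbp] add [gboe] -> 7 lines: iqlh gboe vqkp lom pjsi eniso eyix
Final line 3: vqkp

Answer: vqkp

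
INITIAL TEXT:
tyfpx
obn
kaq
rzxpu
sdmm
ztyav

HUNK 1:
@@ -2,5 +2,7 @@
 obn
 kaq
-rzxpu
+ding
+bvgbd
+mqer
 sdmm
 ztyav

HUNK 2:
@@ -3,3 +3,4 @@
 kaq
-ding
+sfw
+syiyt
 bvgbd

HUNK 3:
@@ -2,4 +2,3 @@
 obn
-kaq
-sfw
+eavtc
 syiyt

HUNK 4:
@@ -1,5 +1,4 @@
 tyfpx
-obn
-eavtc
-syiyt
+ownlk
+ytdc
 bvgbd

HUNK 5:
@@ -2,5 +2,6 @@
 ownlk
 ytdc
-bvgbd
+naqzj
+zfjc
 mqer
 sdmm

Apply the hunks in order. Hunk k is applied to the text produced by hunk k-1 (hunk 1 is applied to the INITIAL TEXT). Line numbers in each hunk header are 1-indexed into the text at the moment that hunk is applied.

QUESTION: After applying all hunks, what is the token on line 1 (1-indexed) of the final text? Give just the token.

Answer: tyfpx

Derivation:
Hunk 1: at line 2 remove [rzxpu] add [ding,bvgbd,mqer] -> 8 lines: tyfpx obn kaq ding bvgbd mqer sdmm ztyav
Hunk 2: at line 3 remove [ding] add [sfw,syiyt] -> 9 lines: tyfpx obn kaq sfw syiyt bvgbd mqer sdmm ztyav
Hunk 3: at line 2 remove [kaq,sfw] add [eavtc] -> 8 lines: tyfpx obn eavtc syiyt bvgbd mqer sdmm ztyav
Hunk 4: at line 1 remove [obn,eavtc,syiyt] add [ownlk,ytdc] -> 7 lines: tyfpx ownlk ytdc bvgbd mqer sdmm ztyav
Hunk 5: at line 2 remove [bvgbd] add [naqzj,zfjc] -> 8 lines: tyfpx ownlk ytdc naqzj zfjc mqer sdmm ztyav
Final line 1: tyfpx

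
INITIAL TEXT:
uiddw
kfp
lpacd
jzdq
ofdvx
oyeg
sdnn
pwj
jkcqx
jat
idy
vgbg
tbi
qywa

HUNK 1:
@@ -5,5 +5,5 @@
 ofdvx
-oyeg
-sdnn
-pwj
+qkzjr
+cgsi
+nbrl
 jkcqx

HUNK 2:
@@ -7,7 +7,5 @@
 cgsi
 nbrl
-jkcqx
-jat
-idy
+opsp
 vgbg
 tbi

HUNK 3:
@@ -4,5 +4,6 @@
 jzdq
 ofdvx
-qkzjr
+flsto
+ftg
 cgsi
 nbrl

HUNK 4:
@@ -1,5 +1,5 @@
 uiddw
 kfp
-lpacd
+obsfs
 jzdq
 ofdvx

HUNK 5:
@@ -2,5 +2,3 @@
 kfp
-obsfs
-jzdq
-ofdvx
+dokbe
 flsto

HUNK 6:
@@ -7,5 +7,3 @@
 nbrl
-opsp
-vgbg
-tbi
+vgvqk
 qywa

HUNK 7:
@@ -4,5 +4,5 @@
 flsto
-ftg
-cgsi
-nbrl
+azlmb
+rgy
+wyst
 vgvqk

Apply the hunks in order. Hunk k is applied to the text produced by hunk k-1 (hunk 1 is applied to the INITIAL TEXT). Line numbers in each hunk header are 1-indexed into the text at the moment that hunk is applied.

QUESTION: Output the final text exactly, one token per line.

Hunk 1: at line 5 remove [oyeg,sdnn,pwj] add [qkzjr,cgsi,nbrl] -> 14 lines: uiddw kfp lpacd jzdq ofdvx qkzjr cgsi nbrl jkcqx jat idy vgbg tbi qywa
Hunk 2: at line 7 remove [jkcqx,jat,idy] add [opsp] -> 12 lines: uiddw kfp lpacd jzdq ofdvx qkzjr cgsi nbrl opsp vgbg tbi qywa
Hunk 3: at line 4 remove [qkzjr] add [flsto,ftg] -> 13 lines: uiddw kfp lpacd jzdq ofdvx flsto ftg cgsi nbrl opsp vgbg tbi qywa
Hunk 4: at line 1 remove [lpacd] add [obsfs] -> 13 lines: uiddw kfp obsfs jzdq ofdvx flsto ftg cgsi nbrl opsp vgbg tbi qywa
Hunk 5: at line 2 remove [obsfs,jzdq,ofdvx] add [dokbe] -> 11 lines: uiddw kfp dokbe flsto ftg cgsi nbrl opsp vgbg tbi qywa
Hunk 6: at line 7 remove [opsp,vgbg,tbi] add [vgvqk] -> 9 lines: uiddw kfp dokbe flsto ftg cgsi nbrl vgvqk qywa
Hunk 7: at line 4 remove [ftg,cgsi,nbrl] add [azlmb,rgy,wyst] -> 9 lines: uiddw kfp dokbe flsto azlmb rgy wyst vgvqk qywa

Answer: uiddw
kfp
dokbe
flsto
azlmb
rgy
wyst
vgvqk
qywa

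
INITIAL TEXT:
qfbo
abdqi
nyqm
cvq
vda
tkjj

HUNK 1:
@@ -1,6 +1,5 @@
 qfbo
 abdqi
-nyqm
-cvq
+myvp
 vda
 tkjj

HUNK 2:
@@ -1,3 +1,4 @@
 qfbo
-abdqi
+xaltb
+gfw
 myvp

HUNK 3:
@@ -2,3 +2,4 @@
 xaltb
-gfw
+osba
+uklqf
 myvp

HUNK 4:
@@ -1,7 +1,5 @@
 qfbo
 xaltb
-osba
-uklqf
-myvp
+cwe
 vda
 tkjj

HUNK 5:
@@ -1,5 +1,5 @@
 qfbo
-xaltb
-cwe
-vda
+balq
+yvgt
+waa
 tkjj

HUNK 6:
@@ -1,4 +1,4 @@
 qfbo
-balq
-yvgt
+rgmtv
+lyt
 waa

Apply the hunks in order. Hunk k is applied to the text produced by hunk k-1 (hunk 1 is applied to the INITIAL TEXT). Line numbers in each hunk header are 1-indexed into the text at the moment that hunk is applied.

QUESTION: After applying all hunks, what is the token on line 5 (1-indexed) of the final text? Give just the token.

Hunk 1: at line 1 remove [nyqm,cvq] add [myvp] -> 5 lines: qfbo abdqi myvp vda tkjj
Hunk 2: at line 1 remove [abdqi] add [xaltb,gfw] -> 6 lines: qfbo xaltb gfw myvp vda tkjj
Hunk 3: at line 2 remove [gfw] add [osba,uklqf] -> 7 lines: qfbo xaltb osba uklqf myvp vda tkjj
Hunk 4: at line 1 remove [osba,uklqf,myvp] add [cwe] -> 5 lines: qfbo xaltb cwe vda tkjj
Hunk 5: at line 1 remove [xaltb,cwe,vda] add [balq,yvgt,waa] -> 5 lines: qfbo balq yvgt waa tkjj
Hunk 6: at line 1 remove [balq,yvgt] add [rgmtv,lyt] -> 5 lines: qfbo rgmtv lyt waa tkjj
Final line 5: tkjj

Answer: tkjj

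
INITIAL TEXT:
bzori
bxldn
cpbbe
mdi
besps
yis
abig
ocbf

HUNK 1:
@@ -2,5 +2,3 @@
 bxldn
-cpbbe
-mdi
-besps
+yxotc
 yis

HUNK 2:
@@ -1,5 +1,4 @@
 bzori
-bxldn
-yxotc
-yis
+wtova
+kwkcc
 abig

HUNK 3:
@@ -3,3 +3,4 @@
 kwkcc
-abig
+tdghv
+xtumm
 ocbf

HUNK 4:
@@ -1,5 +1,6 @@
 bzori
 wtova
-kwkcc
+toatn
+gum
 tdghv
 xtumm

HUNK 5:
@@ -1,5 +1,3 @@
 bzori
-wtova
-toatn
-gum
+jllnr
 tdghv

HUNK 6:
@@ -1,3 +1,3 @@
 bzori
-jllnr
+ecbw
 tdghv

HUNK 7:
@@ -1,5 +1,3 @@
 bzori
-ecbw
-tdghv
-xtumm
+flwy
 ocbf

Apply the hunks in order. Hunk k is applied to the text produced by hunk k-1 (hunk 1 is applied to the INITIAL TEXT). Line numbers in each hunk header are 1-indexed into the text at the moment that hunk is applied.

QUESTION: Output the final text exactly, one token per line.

Hunk 1: at line 2 remove [cpbbe,mdi,besps] add [yxotc] -> 6 lines: bzori bxldn yxotc yis abig ocbf
Hunk 2: at line 1 remove [bxldn,yxotc,yis] add [wtova,kwkcc] -> 5 lines: bzori wtova kwkcc abig ocbf
Hunk 3: at line 3 remove [abig] add [tdghv,xtumm] -> 6 lines: bzori wtova kwkcc tdghv xtumm ocbf
Hunk 4: at line 1 remove [kwkcc] add [toatn,gum] -> 7 lines: bzori wtova toatn gum tdghv xtumm ocbf
Hunk 5: at line 1 remove [wtova,toatn,gum] add [jllnr] -> 5 lines: bzori jllnr tdghv xtumm ocbf
Hunk 6: at line 1 remove [jllnr] add [ecbw] -> 5 lines: bzori ecbw tdghv xtumm ocbf
Hunk 7: at line 1 remove [ecbw,tdghv,xtumm] add [flwy] -> 3 lines: bzori flwy ocbf

Answer: bzori
flwy
ocbf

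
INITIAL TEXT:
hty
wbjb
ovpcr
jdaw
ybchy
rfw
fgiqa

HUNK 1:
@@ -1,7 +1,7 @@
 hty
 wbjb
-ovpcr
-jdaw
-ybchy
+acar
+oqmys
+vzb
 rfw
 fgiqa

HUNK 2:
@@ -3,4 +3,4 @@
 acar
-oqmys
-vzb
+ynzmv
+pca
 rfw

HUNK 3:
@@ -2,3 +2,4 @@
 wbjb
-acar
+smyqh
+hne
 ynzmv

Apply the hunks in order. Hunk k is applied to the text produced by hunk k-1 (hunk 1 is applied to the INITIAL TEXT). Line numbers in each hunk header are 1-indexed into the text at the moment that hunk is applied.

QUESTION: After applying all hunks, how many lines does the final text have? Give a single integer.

Hunk 1: at line 1 remove [ovpcr,jdaw,ybchy] add [acar,oqmys,vzb] -> 7 lines: hty wbjb acar oqmys vzb rfw fgiqa
Hunk 2: at line 3 remove [oqmys,vzb] add [ynzmv,pca] -> 7 lines: hty wbjb acar ynzmv pca rfw fgiqa
Hunk 3: at line 2 remove [acar] add [smyqh,hne] -> 8 lines: hty wbjb smyqh hne ynzmv pca rfw fgiqa
Final line count: 8

Answer: 8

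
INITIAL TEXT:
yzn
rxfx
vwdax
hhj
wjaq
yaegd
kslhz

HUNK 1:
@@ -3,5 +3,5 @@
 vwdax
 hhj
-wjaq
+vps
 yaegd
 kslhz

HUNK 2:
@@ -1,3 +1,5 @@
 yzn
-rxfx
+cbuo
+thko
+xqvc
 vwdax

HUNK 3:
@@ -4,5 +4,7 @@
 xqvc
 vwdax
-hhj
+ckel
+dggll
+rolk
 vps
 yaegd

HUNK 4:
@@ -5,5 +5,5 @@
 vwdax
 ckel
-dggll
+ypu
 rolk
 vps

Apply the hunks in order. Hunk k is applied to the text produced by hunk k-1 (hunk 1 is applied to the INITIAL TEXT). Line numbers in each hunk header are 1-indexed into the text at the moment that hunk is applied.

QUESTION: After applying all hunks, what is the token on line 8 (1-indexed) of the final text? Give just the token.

Answer: rolk

Derivation:
Hunk 1: at line 3 remove [wjaq] add [vps] -> 7 lines: yzn rxfx vwdax hhj vps yaegd kslhz
Hunk 2: at line 1 remove [rxfx] add [cbuo,thko,xqvc] -> 9 lines: yzn cbuo thko xqvc vwdax hhj vps yaegd kslhz
Hunk 3: at line 4 remove [hhj] add [ckel,dggll,rolk] -> 11 lines: yzn cbuo thko xqvc vwdax ckel dggll rolk vps yaegd kslhz
Hunk 4: at line 5 remove [dggll] add [ypu] -> 11 lines: yzn cbuo thko xqvc vwdax ckel ypu rolk vps yaegd kslhz
Final line 8: rolk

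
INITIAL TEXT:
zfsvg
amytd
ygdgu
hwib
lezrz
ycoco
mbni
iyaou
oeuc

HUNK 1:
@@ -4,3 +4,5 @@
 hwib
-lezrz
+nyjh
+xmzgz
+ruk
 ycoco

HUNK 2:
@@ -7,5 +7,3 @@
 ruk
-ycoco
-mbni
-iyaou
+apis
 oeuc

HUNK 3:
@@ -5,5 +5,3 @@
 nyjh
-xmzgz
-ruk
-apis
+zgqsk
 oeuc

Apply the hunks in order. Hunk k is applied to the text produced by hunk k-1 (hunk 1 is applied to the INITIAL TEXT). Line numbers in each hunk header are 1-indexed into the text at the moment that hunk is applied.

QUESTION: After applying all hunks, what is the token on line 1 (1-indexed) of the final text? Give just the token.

Hunk 1: at line 4 remove [lezrz] add [nyjh,xmzgz,ruk] -> 11 lines: zfsvg amytd ygdgu hwib nyjh xmzgz ruk ycoco mbni iyaou oeuc
Hunk 2: at line 7 remove [ycoco,mbni,iyaou] add [apis] -> 9 lines: zfsvg amytd ygdgu hwib nyjh xmzgz ruk apis oeuc
Hunk 3: at line 5 remove [xmzgz,ruk,apis] add [zgqsk] -> 7 lines: zfsvg amytd ygdgu hwib nyjh zgqsk oeuc
Final line 1: zfsvg

Answer: zfsvg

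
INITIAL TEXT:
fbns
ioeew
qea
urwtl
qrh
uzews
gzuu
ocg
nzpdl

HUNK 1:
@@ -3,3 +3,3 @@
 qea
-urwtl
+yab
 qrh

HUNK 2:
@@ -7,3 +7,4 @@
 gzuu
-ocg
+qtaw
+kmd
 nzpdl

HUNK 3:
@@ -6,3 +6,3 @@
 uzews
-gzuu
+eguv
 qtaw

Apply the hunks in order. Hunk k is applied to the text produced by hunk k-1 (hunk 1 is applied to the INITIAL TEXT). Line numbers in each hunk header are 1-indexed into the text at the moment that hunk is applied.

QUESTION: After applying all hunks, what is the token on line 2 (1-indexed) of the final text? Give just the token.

Answer: ioeew

Derivation:
Hunk 1: at line 3 remove [urwtl] add [yab] -> 9 lines: fbns ioeew qea yab qrh uzews gzuu ocg nzpdl
Hunk 2: at line 7 remove [ocg] add [qtaw,kmd] -> 10 lines: fbns ioeew qea yab qrh uzews gzuu qtaw kmd nzpdl
Hunk 3: at line 6 remove [gzuu] add [eguv] -> 10 lines: fbns ioeew qea yab qrh uzews eguv qtaw kmd nzpdl
Final line 2: ioeew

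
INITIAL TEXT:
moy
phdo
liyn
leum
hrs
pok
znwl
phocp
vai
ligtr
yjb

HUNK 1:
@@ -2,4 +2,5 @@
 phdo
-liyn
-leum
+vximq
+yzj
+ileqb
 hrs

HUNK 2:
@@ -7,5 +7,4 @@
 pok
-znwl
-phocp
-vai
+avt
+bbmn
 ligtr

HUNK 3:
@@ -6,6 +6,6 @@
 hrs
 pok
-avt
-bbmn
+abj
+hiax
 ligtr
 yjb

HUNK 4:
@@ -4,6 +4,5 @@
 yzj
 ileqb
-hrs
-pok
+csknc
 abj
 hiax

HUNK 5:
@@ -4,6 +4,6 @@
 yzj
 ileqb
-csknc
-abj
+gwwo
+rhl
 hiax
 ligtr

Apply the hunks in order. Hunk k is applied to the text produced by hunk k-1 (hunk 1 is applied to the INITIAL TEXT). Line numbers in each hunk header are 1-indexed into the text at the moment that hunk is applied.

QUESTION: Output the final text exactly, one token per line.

Hunk 1: at line 2 remove [liyn,leum] add [vximq,yzj,ileqb] -> 12 lines: moy phdo vximq yzj ileqb hrs pok znwl phocp vai ligtr yjb
Hunk 2: at line 7 remove [znwl,phocp,vai] add [avt,bbmn] -> 11 lines: moy phdo vximq yzj ileqb hrs pok avt bbmn ligtr yjb
Hunk 3: at line 6 remove [avt,bbmn] add [abj,hiax] -> 11 lines: moy phdo vximq yzj ileqb hrs pok abj hiax ligtr yjb
Hunk 4: at line 4 remove [hrs,pok] add [csknc] -> 10 lines: moy phdo vximq yzj ileqb csknc abj hiax ligtr yjb
Hunk 5: at line 4 remove [csknc,abj] add [gwwo,rhl] -> 10 lines: moy phdo vximq yzj ileqb gwwo rhl hiax ligtr yjb

Answer: moy
phdo
vximq
yzj
ileqb
gwwo
rhl
hiax
ligtr
yjb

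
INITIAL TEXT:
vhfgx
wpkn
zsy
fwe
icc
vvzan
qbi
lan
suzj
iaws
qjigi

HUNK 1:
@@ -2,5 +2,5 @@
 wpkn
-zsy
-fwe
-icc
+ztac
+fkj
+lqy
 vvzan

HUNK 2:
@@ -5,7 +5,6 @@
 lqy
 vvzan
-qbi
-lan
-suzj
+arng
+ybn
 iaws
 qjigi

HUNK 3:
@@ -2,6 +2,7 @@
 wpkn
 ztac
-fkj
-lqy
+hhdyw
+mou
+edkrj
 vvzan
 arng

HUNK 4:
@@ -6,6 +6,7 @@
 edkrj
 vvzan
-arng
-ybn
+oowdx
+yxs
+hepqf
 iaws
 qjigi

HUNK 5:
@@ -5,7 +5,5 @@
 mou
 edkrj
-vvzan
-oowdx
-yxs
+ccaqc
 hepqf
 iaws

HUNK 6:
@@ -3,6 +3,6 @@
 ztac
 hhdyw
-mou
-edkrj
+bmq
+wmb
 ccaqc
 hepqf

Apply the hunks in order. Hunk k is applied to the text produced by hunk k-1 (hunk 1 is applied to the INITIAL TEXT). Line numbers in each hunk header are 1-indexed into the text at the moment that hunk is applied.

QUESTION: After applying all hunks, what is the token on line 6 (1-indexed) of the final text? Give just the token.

Hunk 1: at line 2 remove [zsy,fwe,icc] add [ztac,fkj,lqy] -> 11 lines: vhfgx wpkn ztac fkj lqy vvzan qbi lan suzj iaws qjigi
Hunk 2: at line 5 remove [qbi,lan,suzj] add [arng,ybn] -> 10 lines: vhfgx wpkn ztac fkj lqy vvzan arng ybn iaws qjigi
Hunk 3: at line 2 remove [fkj,lqy] add [hhdyw,mou,edkrj] -> 11 lines: vhfgx wpkn ztac hhdyw mou edkrj vvzan arng ybn iaws qjigi
Hunk 4: at line 6 remove [arng,ybn] add [oowdx,yxs,hepqf] -> 12 lines: vhfgx wpkn ztac hhdyw mou edkrj vvzan oowdx yxs hepqf iaws qjigi
Hunk 5: at line 5 remove [vvzan,oowdx,yxs] add [ccaqc] -> 10 lines: vhfgx wpkn ztac hhdyw mou edkrj ccaqc hepqf iaws qjigi
Hunk 6: at line 3 remove [mou,edkrj] add [bmq,wmb] -> 10 lines: vhfgx wpkn ztac hhdyw bmq wmb ccaqc hepqf iaws qjigi
Final line 6: wmb

Answer: wmb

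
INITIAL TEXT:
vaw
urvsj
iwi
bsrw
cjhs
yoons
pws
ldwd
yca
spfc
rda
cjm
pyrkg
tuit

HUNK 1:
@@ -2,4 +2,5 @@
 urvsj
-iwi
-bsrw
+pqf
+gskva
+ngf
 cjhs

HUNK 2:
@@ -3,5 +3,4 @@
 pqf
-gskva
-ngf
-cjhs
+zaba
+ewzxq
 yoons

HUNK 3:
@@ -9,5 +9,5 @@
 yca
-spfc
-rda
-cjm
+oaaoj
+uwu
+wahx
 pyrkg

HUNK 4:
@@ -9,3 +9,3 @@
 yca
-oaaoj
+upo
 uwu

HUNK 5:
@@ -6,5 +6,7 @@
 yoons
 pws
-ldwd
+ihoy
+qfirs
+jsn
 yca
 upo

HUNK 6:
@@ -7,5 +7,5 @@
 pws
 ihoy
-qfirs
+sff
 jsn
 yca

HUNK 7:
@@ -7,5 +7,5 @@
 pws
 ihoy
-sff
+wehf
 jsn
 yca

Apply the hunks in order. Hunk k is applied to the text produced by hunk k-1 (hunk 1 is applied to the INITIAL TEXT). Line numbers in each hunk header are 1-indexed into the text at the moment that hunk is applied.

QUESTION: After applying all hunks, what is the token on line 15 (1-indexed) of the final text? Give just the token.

Answer: pyrkg

Derivation:
Hunk 1: at line 2 remove [iwi,bsrw] add [pqf,gskva,ngf] -> 15 lines: vaw urvsj pqf gskva ngf cjhs yoons pws ldwd yca spfc rda cjm pyrkg tuit
Hunk 2: at line 3 remove [gskva,ngf,cjhs] add [zaba,ewzxq] -> 14 lines: vaw urvsj pqf zaba ewzxq yoons pws ldwd yca spfc rda cjm pyrkg tuit
Hunk 3: at line 9 remove [spfc,rda,cjm] add [oaaoj,uwu,wahx] -> 14 lines: vaw urvsj pqf zaba ewzxq yoons pws ldwd yca oaaoj uwu wahx pyrkg tuit
Hunk 4: at line 9 remove [oaaoj] add [upo] -> 14 lines: vaw urvsj pqf zaba ewzxq yoons pws ldwd yca upo uwu wahx pyrkg tuit
Hunk 5: at line 6 remove [ldwd] add [ihoy,qfirs,jsn] -> 16 lines: vaw urvsj pqf zaba ewzxq yoons pws ihoy qfirs jsn yca upo uwu wahx pyrkg tuit
Hunk 6: at line 7 remove [qfirs] add [sff] -> 16 lines: vaw urvsj pqf zaba ewzxq yoons pws ihoy sff jsn yca upo uwu wahx pyrkg tuit
Hunk 7: at line 7 remove [sff] add [wehf] -> 16 lines: vaw urvsj pqf zaba ewzxq yoons pws ihoy wehf jsn yca upo uwu wahx pyrkg tuit
Final line 15: pyrkg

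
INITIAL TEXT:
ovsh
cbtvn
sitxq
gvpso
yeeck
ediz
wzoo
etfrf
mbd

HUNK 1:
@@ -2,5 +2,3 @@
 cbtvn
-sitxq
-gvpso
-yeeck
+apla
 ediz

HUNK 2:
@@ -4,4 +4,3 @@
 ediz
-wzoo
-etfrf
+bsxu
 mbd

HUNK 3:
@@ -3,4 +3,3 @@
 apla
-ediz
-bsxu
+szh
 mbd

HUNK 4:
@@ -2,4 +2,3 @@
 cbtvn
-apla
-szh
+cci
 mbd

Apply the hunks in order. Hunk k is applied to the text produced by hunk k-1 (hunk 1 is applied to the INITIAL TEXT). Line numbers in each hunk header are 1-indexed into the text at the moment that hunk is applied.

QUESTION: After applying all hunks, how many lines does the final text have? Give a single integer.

Answer: 4

Derivation:
Hunk 1: at line 2 remove [sitxq,gvpso,yeeck] add [apla] -> 7 lines: ovsh cbtvn apla ediz wzoo etfrf mbd
Hunk 2: at line 4 remove [wzoo,etfrf] add [bsxu] -> 6 lines: ovsh cbtvn apla ediz bsxu mbd
Hunk 3: at line 3 remove [ediz,bsxu] add [szh] -> 5 lines: ovsh cbtvn apla szh mbd
Hunk 4: at line 2 remove [apla,szh] add [cci] -> 4 lines: ovsh cbtvn cci mbd
Final line count: 4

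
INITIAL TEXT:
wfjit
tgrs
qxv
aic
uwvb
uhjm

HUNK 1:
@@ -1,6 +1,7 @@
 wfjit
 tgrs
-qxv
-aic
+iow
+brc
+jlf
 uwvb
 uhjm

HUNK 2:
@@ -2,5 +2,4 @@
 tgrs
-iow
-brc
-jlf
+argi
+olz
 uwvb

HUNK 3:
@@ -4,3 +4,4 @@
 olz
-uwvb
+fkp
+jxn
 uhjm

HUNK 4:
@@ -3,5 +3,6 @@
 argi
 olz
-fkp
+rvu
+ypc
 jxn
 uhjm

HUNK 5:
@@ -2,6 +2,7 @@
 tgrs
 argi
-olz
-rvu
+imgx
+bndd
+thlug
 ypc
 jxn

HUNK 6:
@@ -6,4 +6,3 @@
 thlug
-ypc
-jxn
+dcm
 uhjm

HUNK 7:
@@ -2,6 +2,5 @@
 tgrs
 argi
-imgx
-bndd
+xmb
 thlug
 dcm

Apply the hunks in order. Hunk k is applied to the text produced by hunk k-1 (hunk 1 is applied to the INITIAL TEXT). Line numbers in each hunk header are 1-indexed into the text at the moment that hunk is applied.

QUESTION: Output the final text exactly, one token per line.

Hunk 1: at line 1 remove [qxv,aic] add [iow,brc,jlf] -> 7 lines: wfjit tgrs iow brc jlf uwvb uhjm
Hunk 2: at line 2 remove [iow,brc,jlf] add [argi,olz] -> 6 lines: wfjit tgrs argi olz uwvb uhjm
Hunk 3: at line 4 remove [uwvb] add [fkp,jxn] -> 7 lines: wfjit tgrs argi olz fkp jxn uhjm
Hunk 4: at line 3 remove [fkp] add [rvu,ypc] -> 8 lines: wfjit tgrs argi olz rvu ypc jxn uhjm
Hunk 5: at line 2 remove [olz,rvu] add [imgx,bndd,thlug] -> 9 lines: wfjit tgrs argi imgx bndd thlug ypc jxn uhjm
Hunk 6: at line 6 remove [ypc,jxn] add [dcm] -> 8 lines: wfjit tgrs argi imgx bndd thlug dcm uhjm
Hunk 7: at line 2 remove [imgx,bndd] add [xmb] -> 7 lines: wfjit tgrs argi xmb thlug dcm uhjm

Answer: wfjit
tgrs
argi
xmb
thlug
dcm
uhjm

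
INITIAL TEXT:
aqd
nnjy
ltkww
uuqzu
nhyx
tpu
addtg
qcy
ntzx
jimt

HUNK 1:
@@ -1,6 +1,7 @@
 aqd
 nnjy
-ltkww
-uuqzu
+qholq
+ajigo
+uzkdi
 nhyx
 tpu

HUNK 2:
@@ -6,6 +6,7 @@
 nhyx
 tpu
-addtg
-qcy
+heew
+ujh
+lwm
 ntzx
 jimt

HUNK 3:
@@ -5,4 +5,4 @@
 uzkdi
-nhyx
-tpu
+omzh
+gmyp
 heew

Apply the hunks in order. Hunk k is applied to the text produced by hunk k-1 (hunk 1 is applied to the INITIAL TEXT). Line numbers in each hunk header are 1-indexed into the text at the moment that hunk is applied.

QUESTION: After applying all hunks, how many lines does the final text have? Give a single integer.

Hunk 1: at line 1 remove [ltkww,uuqzu] add [qholq,ajigo,uzkdi] -> 11 lines: aqd nnjy qholq ajigo uzkdi nhyx tpu addtg qcy ntzx jimt
Hunk 2: at line 6 remove [addtg,qcy] add [heew,ujh,lwm] -> 12 lines: aqd nnjy qholq ajigo uzkdi nhyx tpu heew ujh lwm ntzx jimt
Hunk 3: at line 5 remove [nhyx,tpu] add [omzh,gmyp] -> 12 lines: aqd nnjy qholq ajigo uzkdi omzh gmyp heew ujh lwm ntzx jimt
Final line count: 12

Answer: 12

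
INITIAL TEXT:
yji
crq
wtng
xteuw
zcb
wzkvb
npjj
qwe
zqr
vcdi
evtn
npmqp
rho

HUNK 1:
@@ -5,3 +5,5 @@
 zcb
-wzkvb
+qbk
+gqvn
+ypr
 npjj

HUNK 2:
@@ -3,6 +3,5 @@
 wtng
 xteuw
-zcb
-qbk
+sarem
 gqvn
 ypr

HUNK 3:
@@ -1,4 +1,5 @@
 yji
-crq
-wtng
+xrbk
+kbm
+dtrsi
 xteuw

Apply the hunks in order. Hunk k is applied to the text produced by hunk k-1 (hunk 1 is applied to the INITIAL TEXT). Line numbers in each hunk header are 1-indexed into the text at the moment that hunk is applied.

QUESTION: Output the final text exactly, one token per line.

Hunk 1: at line 5 remove [wzkvb] add [qbk,gqvn,ypr] -> 15 lines: yji crq wtng xteuw zcb qbk gqvn ypr npjj qwe zqr vcdi evtn npmqp rho
Hunk 2: at line 3 remove [zcb,qbk] add [sarem] -> 14 lines: yji crq wtng xteuw sarem gqvn ypr npjj qwe zqr vcdi evtn npmqp rho
Hunk 3: at line 1 remove [crq,wtng] add [xrbk,kbm,dtrsi] -> 15 lines: yji xrbk kbm dtrsi xteuw sarem gqvn ypr npjj qwe zqr vcdi evtn npmqp rho

Answer: yji
xrbk
kbm
dtrsi
xteuw
sarem
gqvn
ypr
npjj
qwe
zqr
vcdi
evtn
npmqp
rho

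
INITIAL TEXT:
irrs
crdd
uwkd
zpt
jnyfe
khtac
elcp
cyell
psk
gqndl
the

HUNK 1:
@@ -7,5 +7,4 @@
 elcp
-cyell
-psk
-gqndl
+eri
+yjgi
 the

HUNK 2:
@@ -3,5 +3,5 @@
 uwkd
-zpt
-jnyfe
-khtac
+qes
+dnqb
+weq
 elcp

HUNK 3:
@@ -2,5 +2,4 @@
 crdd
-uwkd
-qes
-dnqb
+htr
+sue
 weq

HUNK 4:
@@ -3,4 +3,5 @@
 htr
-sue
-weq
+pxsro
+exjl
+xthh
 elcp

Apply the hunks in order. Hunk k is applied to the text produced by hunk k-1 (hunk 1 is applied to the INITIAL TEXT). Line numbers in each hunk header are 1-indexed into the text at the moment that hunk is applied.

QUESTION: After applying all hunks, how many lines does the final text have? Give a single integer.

Hunk 1: at line 7 remove [cyell,psk,gqndl] add [eri,yjgi] -> 10 lines: irrs crdd uwkd zpt jnyfe khtac elcp eri yjgi the
Hunk 2: at line 3 remove [zpt,jnyfe,khtac] add [qes,dnqb,weq] -> 10 lines: irrs crdd uwkd qes dnqb weq elcp eri yjgi the
Hunk 3: at line 2 remove [uwkd,qes,dnqb] add [htr,sue] -> 9 lines: irrs crdd htr sue weq elcp eri yjgi the
Hunk 4: at line 3 remove [sue,weq] add [pxsro,exjl,xthh] -> 10 lines: irrs crdd htr pxsro exjl xthh elcp eri yjgi the
Final line count: 10

Answer: 10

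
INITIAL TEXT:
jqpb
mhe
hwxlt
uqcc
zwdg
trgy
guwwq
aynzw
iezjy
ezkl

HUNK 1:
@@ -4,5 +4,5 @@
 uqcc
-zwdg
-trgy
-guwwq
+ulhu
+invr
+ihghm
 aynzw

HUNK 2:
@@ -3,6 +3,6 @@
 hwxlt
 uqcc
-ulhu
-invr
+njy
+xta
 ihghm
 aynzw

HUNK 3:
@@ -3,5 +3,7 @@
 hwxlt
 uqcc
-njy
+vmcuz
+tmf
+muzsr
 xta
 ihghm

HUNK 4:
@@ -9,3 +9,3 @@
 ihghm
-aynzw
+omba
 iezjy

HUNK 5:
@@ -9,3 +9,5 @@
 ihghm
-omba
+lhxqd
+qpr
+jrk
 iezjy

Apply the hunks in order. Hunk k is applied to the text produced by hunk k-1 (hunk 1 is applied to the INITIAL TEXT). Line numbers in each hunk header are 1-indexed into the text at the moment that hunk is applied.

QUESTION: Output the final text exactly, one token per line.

Answer: jqpb
mhe
hwxlt
uqcc
vmcuz
tmf
muzsr
xta
ihghm
lhxqd
qpr
jrk
iezjy
ezkl

Derivation:
Hunk 1: at line 4 remove [zwdg,trgy,guwwq] add [ulhu,invr,ihghm] -> 10 lines: jqpb mhe hwxlt uqcc ulhu invr ihghm aynzw iezjy ezkl
Hunk 2: at line 3 remove [ulhu,invr] add [njy,xta] -> 10 lines: jqpb mhe hwxlt uqcc njy xta ihghm aynzw iezjy ezkl
Hunk 3: at line 3 remove [njy] add [vmcuz,tmf,muzsr] -> 12 lines: jqpb mhe hwxlt uqcc vmcuz tmf muzsr xta ihghm aynzw iezjy ezkl
Hunk 4: at line 9 remove [aynzw] add [omba] -> 12 lines: jqpb mhe hwxlt uqcc vmcuz tmf muzsr xta ihghm omba iezjy ezkl
Hunk 5: at line 9 remove [omba] add [lhxqd,qpr,jrk] -> 14 lines: jqpb mhe hwxlt uqcc vmcuz tmf muzsr xta ihghm lhxqd qpr jrk iezjy ezkl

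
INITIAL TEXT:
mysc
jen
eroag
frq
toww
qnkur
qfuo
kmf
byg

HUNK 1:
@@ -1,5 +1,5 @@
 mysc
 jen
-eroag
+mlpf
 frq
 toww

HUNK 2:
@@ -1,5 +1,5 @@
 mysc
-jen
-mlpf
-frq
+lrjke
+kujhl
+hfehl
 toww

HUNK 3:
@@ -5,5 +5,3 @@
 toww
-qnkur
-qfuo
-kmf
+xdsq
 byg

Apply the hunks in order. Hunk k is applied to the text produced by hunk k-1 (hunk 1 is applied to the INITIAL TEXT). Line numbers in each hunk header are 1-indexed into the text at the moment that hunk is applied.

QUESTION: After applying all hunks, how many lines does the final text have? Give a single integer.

Answer: 7

Derivation:
Hunk 1: at line 1 remove [eroag] add [mlpf] -> 9 lines: mysc jen mlpf frq toww qnkur qfuo kmf byg
Hunk 2: at line 1 remove [jen,mlpf,frq] add [lrjke,kujhl,hfehl] -> 9 lines: mysc lrjke kujhl hfehl toww qnkur qfuo kmf byg
Hunk 3: at line 5 remove [qnkur,qfuo,kmf] add [xdsq] -> 7 lines: mysc lrjke kujhl hfehl toww xdsq byg
Final line count: 7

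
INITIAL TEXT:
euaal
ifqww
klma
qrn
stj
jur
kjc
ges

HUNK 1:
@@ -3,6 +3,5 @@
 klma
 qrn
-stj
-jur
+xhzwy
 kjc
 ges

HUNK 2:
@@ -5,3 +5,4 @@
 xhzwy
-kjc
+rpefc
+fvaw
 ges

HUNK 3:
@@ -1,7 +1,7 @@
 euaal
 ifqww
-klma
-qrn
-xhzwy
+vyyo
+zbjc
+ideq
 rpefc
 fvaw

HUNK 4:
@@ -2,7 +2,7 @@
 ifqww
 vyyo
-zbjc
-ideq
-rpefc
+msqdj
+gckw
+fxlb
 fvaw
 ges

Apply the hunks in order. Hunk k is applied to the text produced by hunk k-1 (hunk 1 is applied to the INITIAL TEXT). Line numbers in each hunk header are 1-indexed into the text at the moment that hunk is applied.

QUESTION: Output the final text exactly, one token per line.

Hunk 1: at line 3 remove [stj,jur] add [xhzwy] -> 7 lines: euaal ifqww klma qrn xhzwy kjc ges
Hunk 2: at line 5 remove [kjc] add [rpefc,fvaw] -> 8 lines: euaal ifqww klma qrn xhzwy rpefc fvaw ges
Hunk 3: at line 1 remove [klma,qrn,xhzwy] add [vyyo,zbjc,ideq] -> 8 lines: euaal ifqww vyyo zbjc ideq rpefc fvaw ges
Hunk 4: at line 2 remove [zbjc,ideq,rpefc] add [msqdj,gckw,fxlb] -> 8 lines: euaal ifqww vyyo msqdj gckw fxlb fvaw ges

Answer: euaal
ifqww
vyyo
msqdj
gckw
fxlb
fvaw
ges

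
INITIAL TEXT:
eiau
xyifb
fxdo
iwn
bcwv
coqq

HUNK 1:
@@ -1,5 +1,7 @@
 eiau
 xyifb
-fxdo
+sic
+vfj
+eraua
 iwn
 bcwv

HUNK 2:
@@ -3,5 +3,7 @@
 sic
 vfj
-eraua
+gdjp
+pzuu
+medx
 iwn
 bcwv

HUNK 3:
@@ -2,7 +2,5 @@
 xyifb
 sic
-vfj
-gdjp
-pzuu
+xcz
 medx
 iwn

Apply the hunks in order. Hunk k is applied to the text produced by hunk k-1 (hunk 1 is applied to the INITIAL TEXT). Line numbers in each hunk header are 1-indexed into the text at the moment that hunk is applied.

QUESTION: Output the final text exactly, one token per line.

Answer: eiau
xyifb
sic
xcz
medx
iwn
bcwv
coqq

Derivation:
Hunk 1: at line 1 remove [fxdo] add [sic,vfj,eraua] -> 8 lines: eiau xyifb sic vfj eraua iwn bcwv coqq
Hunk 2: at line 3 remove [eraua] add [gdjp,pzuu,medx] -> 10 lines: eiau xyifb sic vfj gdjp pzuu medx iwn bcwv coqq
Hunk 3: at line 2 remove [vfj,gdjp,pzuu] add [xcz] -> 8 lines: eiau xyifb sic xcz medx iwn bcwv coqq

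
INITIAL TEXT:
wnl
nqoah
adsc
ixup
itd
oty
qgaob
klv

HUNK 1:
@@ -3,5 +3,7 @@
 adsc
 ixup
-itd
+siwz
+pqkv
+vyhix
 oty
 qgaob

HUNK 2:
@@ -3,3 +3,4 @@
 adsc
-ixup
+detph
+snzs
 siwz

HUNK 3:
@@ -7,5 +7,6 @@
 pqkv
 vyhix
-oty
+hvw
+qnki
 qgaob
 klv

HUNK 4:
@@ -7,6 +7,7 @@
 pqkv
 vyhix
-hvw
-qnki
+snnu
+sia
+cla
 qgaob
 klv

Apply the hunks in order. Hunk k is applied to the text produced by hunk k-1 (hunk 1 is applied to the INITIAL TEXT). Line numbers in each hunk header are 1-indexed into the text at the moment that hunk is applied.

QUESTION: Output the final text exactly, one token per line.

Hunk 1: at line 3 remove [itd] add [siwz,pqkv,vyhix] -> 10 lines: wnl nqoah adsc ixup siwz pqkv vyhix oty qgaob klv
Hunk 2: at line 3 remove [ixup] add [detph,snzs] -> 11 lines: wnl nqoah adsc detph snzs siwz pqkv vyhix oty qgaob klv
Hunk 3: at line 7 remove [oty] add [hvw,qnki] -> 12 lines: wnl nqoah adsc detph snzs siwz pqkv vyhix hvw qnki qgaob klv
Hunk 4: at line 7 remove [hvw,qnki] add [snnu,sia,cla] -> 13 lines: wnl nqoah adsc detph snzs siwz pqkv vyhix snnu sia cla qgaob klv

Answer: wnl
nqoah
adsc
detph
snzs
siwz
pqkv
vyhix
snnu
sia
cla
qgaob
klv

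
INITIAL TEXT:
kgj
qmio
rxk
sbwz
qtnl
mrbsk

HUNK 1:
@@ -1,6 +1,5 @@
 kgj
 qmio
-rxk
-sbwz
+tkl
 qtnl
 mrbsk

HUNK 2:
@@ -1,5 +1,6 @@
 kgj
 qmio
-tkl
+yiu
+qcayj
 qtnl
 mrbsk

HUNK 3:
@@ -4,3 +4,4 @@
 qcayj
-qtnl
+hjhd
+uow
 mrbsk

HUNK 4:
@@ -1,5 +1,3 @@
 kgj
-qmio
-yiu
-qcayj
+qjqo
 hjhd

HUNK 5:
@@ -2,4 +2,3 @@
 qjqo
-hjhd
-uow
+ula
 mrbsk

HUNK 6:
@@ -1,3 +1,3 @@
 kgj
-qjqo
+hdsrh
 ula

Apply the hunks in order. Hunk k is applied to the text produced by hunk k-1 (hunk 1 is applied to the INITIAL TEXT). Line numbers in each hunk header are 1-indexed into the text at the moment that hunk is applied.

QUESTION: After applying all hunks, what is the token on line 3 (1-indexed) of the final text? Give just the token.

Hunk 1: at line 1 remove [rxk,sbwz] add [tkl] -> 5 lines: kgj qmio tkl qtnl mrbsk
Hunk 2: at line 1 remove [tkl] add [yiu,qcayj] -> 6 lines: kgj qmio yiu qcayj qtnl mrbsk
Hunk 3: at line 4 remove [qtnl] add [hjhd,uow] -> 7 lines: kgj qmio yiu qcayj hjhd uow mrbsk
Hunk 4: at line 1 remove [qmio,yiu,qcayj] add [qjqo] -> 5 lines: kgj qjqo hjhd uow mrbsk
Hunk 5: at line 2 remove [hjhd,uow] add [ula] -> 4 lines: kgj qjqo ula mrbsk
Hunk 6: at line 1 remove [qjqo] add [hdsrh] -> 4 lines: kgj hdsrh ula mrbsk
Final line 3: ula

Answer: ula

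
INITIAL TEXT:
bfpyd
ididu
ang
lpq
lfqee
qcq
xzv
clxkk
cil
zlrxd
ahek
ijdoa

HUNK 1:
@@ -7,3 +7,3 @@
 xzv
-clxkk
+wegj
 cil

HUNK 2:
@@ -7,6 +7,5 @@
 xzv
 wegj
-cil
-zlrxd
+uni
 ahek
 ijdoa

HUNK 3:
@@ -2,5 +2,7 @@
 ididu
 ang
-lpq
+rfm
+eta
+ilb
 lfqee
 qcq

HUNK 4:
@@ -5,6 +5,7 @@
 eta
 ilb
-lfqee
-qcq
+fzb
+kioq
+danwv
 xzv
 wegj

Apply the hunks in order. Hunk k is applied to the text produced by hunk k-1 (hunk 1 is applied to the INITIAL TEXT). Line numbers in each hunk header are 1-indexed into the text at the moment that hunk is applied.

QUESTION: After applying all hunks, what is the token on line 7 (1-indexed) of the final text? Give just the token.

Hunk 1: at line 7 remove [clxkk] add [wegj] -> 12 lines: bfpyd ididu ang lpq lfqee qcq xzv wegj cil zlrxd ahek ijdoa
Hunk 2: at line 7 remove [cil,zlrxd] add [uni] -> 11 lines: bfpyd ididu ang lpq lfqee qcq xzv wegj uni ahek ijdoa
Hunk 3: at line 2 remove [lpq] add [rfm,eta,ilb] -> 13 lines: bfpyd ididu ang rfm eta ilb lfqee qcq xzv wegj uni ahek ijdoa
Hunk 4: at line 5 remove [lfqee,qcq] add [fzb,kioq,danwv] -> 14 lines: bfpyd ididu ang rfm eta ilb fzb kioq danwv xzv wegj uni ahek ijdoa
Final line 7: fzb

Answer: fzb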